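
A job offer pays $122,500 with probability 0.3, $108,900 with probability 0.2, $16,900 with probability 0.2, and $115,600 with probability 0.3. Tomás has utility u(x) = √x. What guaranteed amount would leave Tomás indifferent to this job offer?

E[u] = 0.3·√122500 + 0.2·√108900 + 0.2·√16900 + 0.3·√115600 = 0.3·350 + 0.2·330 + 0.2·130 + 0.3·340 = 299
CE = (299)² = 89401

$89,401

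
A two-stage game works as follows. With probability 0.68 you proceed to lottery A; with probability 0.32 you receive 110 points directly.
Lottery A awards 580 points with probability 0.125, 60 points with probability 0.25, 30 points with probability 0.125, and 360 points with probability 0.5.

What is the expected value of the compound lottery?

219.65 points

EV(A) = 0.125 × 580 + 0.25 × 60 + 0.125 × 30 + 0.5 × 360 = 72.5 + 15 + 3.75 + 180 = 271.25
Branch B: 110 (certain)
Overall = 0.68 × 271.25 + 0.32 × 110 = 184.45 + 35.2 = 219.65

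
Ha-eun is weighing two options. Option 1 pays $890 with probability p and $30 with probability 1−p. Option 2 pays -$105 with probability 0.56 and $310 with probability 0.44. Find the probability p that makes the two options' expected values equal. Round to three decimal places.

EV(Option 2) = 0.56 × (-105) + 0.44 × 310 = -58.8 + 136.4 = 77.6
p·890 + (1−p)·30 = 77.6
860p + 30 = 77.6
p = (77.6 − 30) / 860

p = 0.055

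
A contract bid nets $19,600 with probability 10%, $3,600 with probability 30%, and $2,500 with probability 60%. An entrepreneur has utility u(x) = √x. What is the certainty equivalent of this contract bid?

$3,844

E[u] = 0.1·√19600 + 0.3·√3600 + 0.6·√2500 = 0.1·140 + 0.3·60 + 0.6·50 = 62
CE = (62)² = 3844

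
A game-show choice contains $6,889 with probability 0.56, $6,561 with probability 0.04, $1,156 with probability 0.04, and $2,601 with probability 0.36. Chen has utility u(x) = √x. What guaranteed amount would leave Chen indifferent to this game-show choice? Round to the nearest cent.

$4,821.91

E[u] = 0.56·√6889 + 0.04·√6561 + 0.04·√1156 + 0.36·√2601 = 0.56·83 + 0.04·81 + 0.04·34 + 0.36·51 = 69.44
CE = (69.44)² = 4821.9136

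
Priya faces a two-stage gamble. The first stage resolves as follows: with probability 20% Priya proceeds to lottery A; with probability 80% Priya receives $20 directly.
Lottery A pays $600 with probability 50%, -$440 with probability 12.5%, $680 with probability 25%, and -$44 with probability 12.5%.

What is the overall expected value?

EV(A) = 0.5 × 600 + 0.125 × (-440) + 0.25 × 680 + 0.125 × (-44) = 300 − 55 + 170 − 5.5 = 409.5
Branch B: 20 (certain)
Overall = 0.2 × 409.5 + 0.8 × 20 = 81.9 + 16 = 97.9

$97.90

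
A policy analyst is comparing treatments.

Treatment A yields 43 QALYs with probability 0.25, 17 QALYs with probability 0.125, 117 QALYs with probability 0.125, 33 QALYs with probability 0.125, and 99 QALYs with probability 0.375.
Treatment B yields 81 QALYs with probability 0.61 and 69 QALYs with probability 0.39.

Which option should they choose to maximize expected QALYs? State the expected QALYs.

Treatment A = 0.25 × 43 + 0.125 × 17 + 0.125 × 117 + 0.125 × 33 + 0.375 × 99 = 10.75 + 2.125 + 14.625 + 4.125 + 37.125 = 68.75
Treatment B = 0.61 × 81 + 0.39 × 69 = 49.41 + 26.91 = 76.32

Treatment B (76.32 QALYs)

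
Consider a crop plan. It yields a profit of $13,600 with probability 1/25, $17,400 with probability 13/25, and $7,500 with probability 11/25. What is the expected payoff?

$12,892

EV = 1/25 × 13600 + 13/25 × 17400 + 11/25 × 7500 = 544 + 9048 + 3300 = 12892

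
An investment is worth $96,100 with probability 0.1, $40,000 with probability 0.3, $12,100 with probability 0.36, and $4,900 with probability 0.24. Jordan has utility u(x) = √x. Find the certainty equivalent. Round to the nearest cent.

$21,726.76

E[u] = 0.1·√96100 + 0.3·√40000 + 0.36·√12100 + 0.24·√4900 = 0.1·310 + 0.3·200 + 0.36·110 + 0.24·70 = 147.4
CE = (147.4)² = 21726.76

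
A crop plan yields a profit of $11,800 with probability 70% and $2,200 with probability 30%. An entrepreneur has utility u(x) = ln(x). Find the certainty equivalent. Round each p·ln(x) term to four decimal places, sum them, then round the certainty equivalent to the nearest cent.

$7,129.53

E[u] = 0.7·ln(11800) + 0.3·ln(2200) = 6.5631 + 2.3089 = 8.8720
CE = e^8.8720 ≈ 7129.53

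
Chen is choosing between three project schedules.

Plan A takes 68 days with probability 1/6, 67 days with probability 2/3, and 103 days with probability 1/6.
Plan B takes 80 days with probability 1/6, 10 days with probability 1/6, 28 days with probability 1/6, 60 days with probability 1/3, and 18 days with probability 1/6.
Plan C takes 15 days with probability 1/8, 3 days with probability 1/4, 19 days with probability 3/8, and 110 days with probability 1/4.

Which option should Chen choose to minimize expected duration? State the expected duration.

Plan A = 1/6 × 68 + 2/3 × 67 + 1/6 × 103 = 11.3333 + 44.6667 + 17.1667 = 73.1667
Plan B = 1/6 × 80 + 1/6 × 10 + 1/6 × 28 + 1/3 × 60 + 1/6 × 18 = 13.3333 + 1.6667 + 4.6667 + 20 + 3 = 42.6667
Plan C = 1/8 × 15 + 1/4 × 3 + 3/8 × 19 + 1/4 × 110 = 1.875 + 0.75 + 7.125 + 27.5 = 37.25

Plan C (37.25 days)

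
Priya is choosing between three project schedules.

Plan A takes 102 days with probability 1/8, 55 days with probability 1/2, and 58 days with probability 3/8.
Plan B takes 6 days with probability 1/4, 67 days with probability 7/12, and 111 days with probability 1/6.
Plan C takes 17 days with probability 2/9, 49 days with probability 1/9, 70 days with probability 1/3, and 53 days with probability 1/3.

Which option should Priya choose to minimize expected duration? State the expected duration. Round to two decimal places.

Plan C (50.22 days)

Plan A = 1/8 × 102 + 1/2 × 55 + 3/8 × 58 = 12.75 + 27.5 + 21.75 = 62
Plan B = 1/4 × 6 + 7/12 × 67 + 1/6 × 111 = 1.5 + 39.0833 + 18.5 = 59.0833
Plan C = 2/9 × 17 + 1/9 × 49 + 1/3 × 70 + 1/3 × 53 = 3.7778 + 5.4444 + 23.3333 + 17.6667 = 50.2222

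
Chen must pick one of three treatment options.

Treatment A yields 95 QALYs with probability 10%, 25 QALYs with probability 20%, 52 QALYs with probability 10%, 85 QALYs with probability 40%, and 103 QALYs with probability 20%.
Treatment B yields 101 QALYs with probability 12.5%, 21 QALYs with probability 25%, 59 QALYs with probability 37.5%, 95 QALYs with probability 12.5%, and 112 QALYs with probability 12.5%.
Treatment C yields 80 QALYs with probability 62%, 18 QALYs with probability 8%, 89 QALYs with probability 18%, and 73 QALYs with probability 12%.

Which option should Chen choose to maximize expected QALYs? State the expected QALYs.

Treatment C (75.82 QALYs)

Treatment A = 0.1 × 95 + 0.2 × 25 + 0.1 × 52 + 0.4 × 85 + 0.2 × 103 = 9.5 + 5 + 5.2 + 34 + 20.6 = 74.3
Treatment B = 0.125 × 101 + 0.25 × 21 + 0.375 × 59 + 0.125 × 95 + 0.125 × 112 = 12.625 + 5.25 + 22.125 + 11.875 + 14 = 65.875
Treatment C = 0.62 × 80 + 0.08 × 18 + 0.18 × 89 + 0.12 × 73 = 49.6 + 1.44 + 16.02 + 8.76 = 75.82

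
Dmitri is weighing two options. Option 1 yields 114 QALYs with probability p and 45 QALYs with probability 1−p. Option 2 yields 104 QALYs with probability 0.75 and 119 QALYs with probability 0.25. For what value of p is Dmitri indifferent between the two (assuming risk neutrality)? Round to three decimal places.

p = 0.909

EV(Option 2) = 0.75 × 104 + 0.25 × 119 = 78 + 29.75 = 107.75
p·114 + (1−p)·45 = 107.75
69p + 45 = 107.75
p = (107.75 − 45) / 69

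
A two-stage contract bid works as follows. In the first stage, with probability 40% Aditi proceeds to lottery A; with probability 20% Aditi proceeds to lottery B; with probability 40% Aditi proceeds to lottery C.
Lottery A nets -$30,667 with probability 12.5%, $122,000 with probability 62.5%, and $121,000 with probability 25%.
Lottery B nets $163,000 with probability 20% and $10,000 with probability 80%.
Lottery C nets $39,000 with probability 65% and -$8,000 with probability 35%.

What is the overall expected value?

$58,206.65

EV(A) = 0.125 × (-30667) + 0.625 × 122000 + 0.25 × 121000 = -3833.375 + 76250 + 30250 = 102666.625
EV(B) = 0.2 × 163000 + 0.8 × 10000 = 32600 + 8000 = 40600
EV(C) = 0.65 × 39000 + 0.35 × (-8000) = 25350 − 2800 = 22550
Overall = 0.4 × 102666.625 + 0.2 × 40600 + 0.4 × 22550 = 41066.65 + 8120 + 9020 = 58206.65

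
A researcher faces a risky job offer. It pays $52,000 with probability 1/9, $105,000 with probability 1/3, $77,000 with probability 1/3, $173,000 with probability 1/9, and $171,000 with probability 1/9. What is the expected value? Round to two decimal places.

EV = 1/9 × 52000 + 1/3 × 105000 + 1/3 × 77000 + 1/9 × 173000 + 1/9 × 171000 = 5777.7778 + 35000 + 25666.6667 + 19222.2222 + 19000 = 104666.6667

$104,666.67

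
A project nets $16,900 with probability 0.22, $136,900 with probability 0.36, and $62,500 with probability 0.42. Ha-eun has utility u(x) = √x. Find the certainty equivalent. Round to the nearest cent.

E[u] = 0.22·√16900 + 0.36·√136900 + 0.42·√62500 = 0.22·130 + 0.36·370 + 0.42·250 = 266.8
CE = (266.8)² = 71182.24

$71,182.24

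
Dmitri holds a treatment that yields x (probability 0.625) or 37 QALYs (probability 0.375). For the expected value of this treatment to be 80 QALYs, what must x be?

x = 105.8 QALYs

0.625·x + 0.375·37 = 80
0.625·x = 80 − 13.875 = 66.125
x = 66.125 / 0.625 = 105.8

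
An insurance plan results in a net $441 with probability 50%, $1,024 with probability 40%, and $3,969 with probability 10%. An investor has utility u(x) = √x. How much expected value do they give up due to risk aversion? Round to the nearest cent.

$150.84

E[u] = 0.5·√441 + 0.4·√1024 + 0.1·√3969 = 0.5·21 + 0.4·32 + 0.1·63 = 29.6
CE = (29.6)² = 876.16
Risk premium = EV − CE = 1027 − 876.16 = 150.84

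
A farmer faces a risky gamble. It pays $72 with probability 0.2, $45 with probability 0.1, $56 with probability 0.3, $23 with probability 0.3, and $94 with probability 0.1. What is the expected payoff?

$52

EV = 0.2 × 72 + 0.1 × 45 + 0.3 × 56 + 0.3 × 23 + 0.1 × 94 = 14.4 + 4.5 + 16.8 + 6.9 + 9.4 = 52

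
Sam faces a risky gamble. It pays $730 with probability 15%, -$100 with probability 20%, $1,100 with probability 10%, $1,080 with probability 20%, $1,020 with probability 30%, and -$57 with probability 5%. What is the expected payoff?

$718.65

EV = 0.15 × 730 + 0.2 × (-100) + 0.1 × 1100 + 0.2 × 1080 + 0.3 × 1020 + 0.05 × (-57) = 109.5 − 20 + 110 + 216 + 306 − 2.85 = 718.65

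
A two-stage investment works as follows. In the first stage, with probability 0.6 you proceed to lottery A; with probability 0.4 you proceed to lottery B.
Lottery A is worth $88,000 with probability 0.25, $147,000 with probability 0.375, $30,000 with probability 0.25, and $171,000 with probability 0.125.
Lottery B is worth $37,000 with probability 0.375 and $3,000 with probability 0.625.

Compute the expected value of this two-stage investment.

$69,900

EV(A) = 0.25 × 88000 + 0.375 × 147000 + 0.25 × 30000 + 0.125 × 171000 = 22000 + 55125 + 7500 + 21375 = 106000
EV(B) = 0.375 × 37000 + 0.625 × 3000 = 13875 + 1875 = 15750
Overall = 0.6 × 106000 + 0.4 × 15750 = 63600 + 6300 = 69900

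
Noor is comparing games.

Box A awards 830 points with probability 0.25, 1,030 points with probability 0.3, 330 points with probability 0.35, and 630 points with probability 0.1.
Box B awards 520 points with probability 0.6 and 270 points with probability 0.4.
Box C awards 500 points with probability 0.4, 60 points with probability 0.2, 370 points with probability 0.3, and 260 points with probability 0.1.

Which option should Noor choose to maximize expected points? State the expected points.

Box A (695 points)

Box A = 0.25 × 830 + 0.3 × 1030 + 0.35 × 330 + 0.1 × 630 = 207.5 + 309 + 115.5 + 63 = 695
Box B = 0.6 × 520 + 0.4 × 270 = 312 + 108 = 420
Box C = 0.4 × 500 + 0.2 × 60 + 0.3 × 370 + 0.1 × 260 = 200 + 12 + 111 + 26 = 349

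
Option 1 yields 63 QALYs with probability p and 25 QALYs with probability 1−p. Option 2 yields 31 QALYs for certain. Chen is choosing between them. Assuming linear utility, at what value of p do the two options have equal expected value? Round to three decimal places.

p·63 + (1−p)·25 = 31
38p + 25 = 31
p = (31 − 25) / 38

p = 0.158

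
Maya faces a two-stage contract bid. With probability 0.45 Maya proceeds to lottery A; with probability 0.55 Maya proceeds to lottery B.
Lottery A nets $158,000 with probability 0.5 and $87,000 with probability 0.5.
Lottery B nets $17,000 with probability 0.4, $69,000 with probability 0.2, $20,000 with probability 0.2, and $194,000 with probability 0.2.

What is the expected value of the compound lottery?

$89,995

EV(A) = 0.5 × 158000 + 0.5 × 87000 = 79000 + 43500 = 122500
EV(B) = 0.4 × 17000 + 0.2 × 69000 + 0.2 × 20000 + 0.2 × 194000 = 6800 + 13800 + 4000 + 38800 = 63400
Overall = 0.45 × 122500 + 0.55 × 63400 = 55125 + 34870 = 89995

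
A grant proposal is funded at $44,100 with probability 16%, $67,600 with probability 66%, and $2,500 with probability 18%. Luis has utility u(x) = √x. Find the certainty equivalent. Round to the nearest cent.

$45,881.64

E[u] = 0.16·√44100 + 0.66·√67600 + 0.18·√2500 = 0.16·210 + 0.66·260 + 0.18·50 = 214.2
CE = (214.2)² = 45881.64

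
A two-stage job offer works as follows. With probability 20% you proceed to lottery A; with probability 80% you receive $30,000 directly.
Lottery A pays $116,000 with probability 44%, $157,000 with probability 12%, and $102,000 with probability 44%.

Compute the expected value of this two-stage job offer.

EV(A) = 0.44 × 116000 + 0.12 × 157000 + 0.44 × 102000 = 51040 + 18840 + 44880 = 114760
Branch B: 30000 (certain)
Overall = 0.2 × 114760 + 0.8 × 30000 = 22952 + 24000 = 46952

$46,952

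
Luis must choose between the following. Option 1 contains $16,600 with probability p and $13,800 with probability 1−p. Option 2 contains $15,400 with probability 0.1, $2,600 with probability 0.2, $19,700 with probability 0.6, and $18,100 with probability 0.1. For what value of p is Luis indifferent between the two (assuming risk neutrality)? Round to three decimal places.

p = 0.675

EV(Option 2) = 0.1 × 15400 + 0.2 × 2600 + 0.6 × 19700 + 0.1 × 18100 = 1540 + 520 + 11820 + 1810 = 15690
p·16600 + (1−p)·13800 = 15690
2800p + 13800 = 15690
p = (15690 − 13800) / 2800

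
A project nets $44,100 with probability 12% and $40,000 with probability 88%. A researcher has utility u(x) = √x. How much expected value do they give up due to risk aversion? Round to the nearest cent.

E[u] = 0.12·√44100 + 0.88·√40000 = 0.12·210 + 0.88·200 = 201.2
CE = (201.2)² = 40481.44
Risk premium = EV − CE = 40492 − 40481.44 = 10.56

$10.56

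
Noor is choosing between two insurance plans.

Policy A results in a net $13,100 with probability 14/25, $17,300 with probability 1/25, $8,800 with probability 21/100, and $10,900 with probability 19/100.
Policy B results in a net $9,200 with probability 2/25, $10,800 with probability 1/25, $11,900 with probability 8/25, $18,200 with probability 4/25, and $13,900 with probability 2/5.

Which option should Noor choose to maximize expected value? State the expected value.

Policy A = 14/25 × 13100 + 1/25 × 17300 + 21/100 × 8800 + 19/100 × 10900 = 7336 + 692 + 1848 + 2071 = 11947
Policy B = 2/25 × 9200 + 1/25 × 10800 + 8/25 × 11900 + 4/25 × 18200 + 2/5 × 13900 = 736 + 432 + 3808 + 2912 + 5560 = 13448

Policy B ($13,448)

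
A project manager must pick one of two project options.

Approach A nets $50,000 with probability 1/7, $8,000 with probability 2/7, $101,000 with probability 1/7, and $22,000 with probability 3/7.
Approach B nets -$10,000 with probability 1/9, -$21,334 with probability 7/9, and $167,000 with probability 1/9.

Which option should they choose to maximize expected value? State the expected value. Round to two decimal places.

Approach A ($33,285.71)

Approach A = 1/7 × 50000 + 2/7 × 8000 + 1/7 × 101000 + 3/7 × 22000 = 7142.8571 + 2285.7143 + 14428.5714 + 9428.5714 = 33285.7143
Approach B = 1/9 × (-10000) + 7/9 × (-21334) + 1/9 × 167000 = -1111.1111 − 16593.1111 + 18555.5556 = 851.3333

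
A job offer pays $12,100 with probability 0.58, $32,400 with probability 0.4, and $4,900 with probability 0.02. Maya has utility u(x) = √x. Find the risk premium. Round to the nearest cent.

E[u] = 0.58·√12100 + 0.4·√32400 + 0.02·√4900 = 0.58·110 + 0.4·180 + 0.02·70 = 137.2
CE = (137.2)² = 18823.84
Risk premium = EV − CE = 20076 − 18823.84 = 1252.16

$1,252.16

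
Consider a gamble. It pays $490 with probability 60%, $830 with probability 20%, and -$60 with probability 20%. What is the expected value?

EV = 0.6 × 490 + 0.2 × 830 + 0.2 × (-60) = 294 + 166 − 12 = 448

$448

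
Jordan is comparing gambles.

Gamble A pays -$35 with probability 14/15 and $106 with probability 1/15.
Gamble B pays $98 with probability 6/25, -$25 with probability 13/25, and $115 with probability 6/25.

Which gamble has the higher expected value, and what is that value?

Gamble A = 14/15 × (-35) + 1/15 × 106 = -32.6667 + 7.0667 = -25.6
Gamble B = 6/25 × 98 + 13/25 × (-25) + 6/25 × 115 = 23.52 − 13 + 27.6 = 38.12

Gamble B ($38.12)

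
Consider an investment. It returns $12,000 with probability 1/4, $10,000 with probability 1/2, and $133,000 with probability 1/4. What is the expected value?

EV = 1/4 × 12000 + 1/2 × 10000 + 1/4 × 133000 = 3000 + 5000 + 33250 = 41250

$41,250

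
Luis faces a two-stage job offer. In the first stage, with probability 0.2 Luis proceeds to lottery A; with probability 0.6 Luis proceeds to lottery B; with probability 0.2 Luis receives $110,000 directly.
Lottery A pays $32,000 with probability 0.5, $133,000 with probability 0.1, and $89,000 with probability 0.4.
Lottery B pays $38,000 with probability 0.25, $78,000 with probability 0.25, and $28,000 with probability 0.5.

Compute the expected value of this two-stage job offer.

$60,780

EV(A) = 0.5 × 32000 + 0.1 × 133000 + 0.4 × 89000 = 16000 + 13300 + 35600 = 64900
EV(B) = 0.25 × 38000 + 0.25 × 78000 + 0.5 × 28000 = 9500 + 19500 + 14000 = 43000
Branch C: 110000 (certain)
Overall = 0.2 × 64900 + 0.6 × 43000 + 0.2 × 110000 = 12980 + 25800 + 22000 = 60780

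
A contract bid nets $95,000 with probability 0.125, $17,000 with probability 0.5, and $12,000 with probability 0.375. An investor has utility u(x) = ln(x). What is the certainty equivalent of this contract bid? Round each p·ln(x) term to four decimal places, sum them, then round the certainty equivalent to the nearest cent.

E[u] = 0.125·ln(95000) + 0.5·ln(17000) + 0.375·ln(12000) = 1.4327 + 4.8705 + 3.5222 = 9.8254
CE = e^9.8254 ≈ 18497.67

$18,497.67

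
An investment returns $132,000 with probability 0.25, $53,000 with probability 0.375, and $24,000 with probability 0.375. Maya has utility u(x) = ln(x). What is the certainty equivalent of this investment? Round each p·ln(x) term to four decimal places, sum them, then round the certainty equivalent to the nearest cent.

$49,468.93

E[u] = 0.25·ln(132000) + 0.375·ln(53000) + 0.375·ln(24000) = 2.9476 + 4.0793 + 3.7822 = 10.8091
CE = e^10.8091 ≈ 49468.93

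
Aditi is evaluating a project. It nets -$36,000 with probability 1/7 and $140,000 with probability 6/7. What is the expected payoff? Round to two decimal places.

$114,857.14

EV = 1/7 × (-36000) + 6/7 × 140000 = -5142.8571 + 120000 = 114857.1429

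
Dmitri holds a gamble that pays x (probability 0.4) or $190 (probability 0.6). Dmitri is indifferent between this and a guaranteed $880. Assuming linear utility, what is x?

x = $1,915

0.4·x + 0.6·190 = 880
0.4·x = 880 − 114 = 766
x = 766 / 0.4 = 1915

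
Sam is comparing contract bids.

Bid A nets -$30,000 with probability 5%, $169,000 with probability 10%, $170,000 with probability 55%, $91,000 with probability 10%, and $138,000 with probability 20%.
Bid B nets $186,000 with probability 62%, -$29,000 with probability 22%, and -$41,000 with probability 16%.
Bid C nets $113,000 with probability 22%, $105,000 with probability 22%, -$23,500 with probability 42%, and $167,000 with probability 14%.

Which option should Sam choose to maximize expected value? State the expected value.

Bid A ($145,600)

Bid A = 0.05 × (-30000) + 0.1 × 169000 + 0.55 × 170000 + 0.1 × 91000 + 0.2 × 138000 = -1500 + 16900 + 93500 + 9100 + 27600 = 145600
Bid B = 0.62 × 186000 + 0.22 × (-29000) + 0.16 × (-41000) = 115320 − 6380 − 6560 = 102380
Bid C = 0.22 × 113000 + 0.22 × 105000 + 0.42 × (-23500) + 0.14 × 167000 = 24860 + 23100 − 9870 + 23380 = 61470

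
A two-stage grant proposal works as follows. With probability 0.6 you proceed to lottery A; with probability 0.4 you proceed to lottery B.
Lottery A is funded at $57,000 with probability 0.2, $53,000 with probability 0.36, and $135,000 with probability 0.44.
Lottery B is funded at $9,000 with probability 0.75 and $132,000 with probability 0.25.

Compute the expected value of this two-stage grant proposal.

EV(A) = 0.2 × 57000 + 0.36 × 53000 + 0.44 × 135000 = 11400 + 19080 + 59400 = 89880
EV(B) = 0.75 × 9000 + 0.25 × 132000 = 6750 + 33000 = 39750
Overall = 0.6 × 89880 + 0.4 × 39750 = 53928 + 15900 = 69828

$69,828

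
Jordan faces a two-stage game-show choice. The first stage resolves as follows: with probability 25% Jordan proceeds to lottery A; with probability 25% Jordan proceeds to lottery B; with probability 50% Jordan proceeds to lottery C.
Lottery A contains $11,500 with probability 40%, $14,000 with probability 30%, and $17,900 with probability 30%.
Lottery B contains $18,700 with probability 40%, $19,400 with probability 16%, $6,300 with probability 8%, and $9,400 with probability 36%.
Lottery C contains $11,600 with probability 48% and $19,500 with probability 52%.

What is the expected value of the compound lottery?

EV(A) = 0.4 × 11500 + 0.3 × 14000 + 0.3 × 17900 = 4600 + 4200 + 5370 = 14170
EV(B) = 0.4 × 18700 + 0.16 × 19400 + 0.08 × 6300 + 0.36 × 9400 = 7480 + 3104 + 504 + 3384 = 14472
EV(C) = 0.48 × 11600 + 0.52 × 19500 = 5568 + 10140 = 15708
Overall = 0.25 × 14170 + 0.25 × 14472 + 0.5 × 15708 = 3542.5 + 3618 + 7854 = 15014.5

$15,014.50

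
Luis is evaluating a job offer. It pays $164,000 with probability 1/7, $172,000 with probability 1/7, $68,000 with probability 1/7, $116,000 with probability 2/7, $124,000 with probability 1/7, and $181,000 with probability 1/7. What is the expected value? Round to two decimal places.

$134,428.57

EV = 1/7 × 164000 + 1/7 × 172000 + 1/7 × 68000 + 2/7 × 116000 + 1/7 × 124000 + 1/7 × 181000 = 23428.5714 + 24571.4286 + 9714.2857 + 33142.8571 + 17714.2857 + 25857.1429 = 134428.5714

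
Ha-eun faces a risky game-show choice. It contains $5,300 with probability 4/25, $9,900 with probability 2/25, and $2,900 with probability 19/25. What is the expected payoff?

EV = 4/25 × 5300 + 2/25 × 9900 + 19/25 × 2900 = 848 + 792 + 2204 = 3844

$3,844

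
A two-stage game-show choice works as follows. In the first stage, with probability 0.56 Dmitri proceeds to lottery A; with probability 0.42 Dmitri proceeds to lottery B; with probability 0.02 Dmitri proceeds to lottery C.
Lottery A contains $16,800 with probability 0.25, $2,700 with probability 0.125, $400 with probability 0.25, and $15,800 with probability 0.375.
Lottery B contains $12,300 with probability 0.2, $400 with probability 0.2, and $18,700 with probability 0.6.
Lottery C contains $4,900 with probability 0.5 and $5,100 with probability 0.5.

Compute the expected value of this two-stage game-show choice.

$11,794.20

EV(A) = 0.25 × 16800 + 0.125 × 2700 + 0.25 × 400 + 0.375 × 15800 = 4200 + 337.5 + 100 + 5925 = 10562.5
EV(B) = 0.2 × 12300 + 0.2 × 400 + 0.6 × 18700 = 2460 + 80 + 11220 = 13760
EV(C) = 0.5 × 4900 + 0.5 × 5100 = 2450 + 2550 = 5000
Overall = 0.56 × 10562.5 + 0.42 × 13760 + 0.02 × 5000 = 5915 + 5779.2 + 100 = 11794.2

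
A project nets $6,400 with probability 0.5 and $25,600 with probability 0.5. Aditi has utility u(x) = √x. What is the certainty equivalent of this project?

E[u] = 0.5·√6400 + 0.5·√25600 = 0.5·80 + 0.5·160 = 120
CE = (120)² = 14400

$14,400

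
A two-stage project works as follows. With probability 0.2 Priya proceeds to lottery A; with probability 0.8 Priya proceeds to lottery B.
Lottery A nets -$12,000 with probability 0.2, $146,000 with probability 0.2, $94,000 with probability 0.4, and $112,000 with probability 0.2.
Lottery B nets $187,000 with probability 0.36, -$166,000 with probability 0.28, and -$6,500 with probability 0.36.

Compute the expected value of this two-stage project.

$32,160

EV(A) = 0.2 × (-12000) + 0.2 × 146000 + 0.4 × 94000 + 0.2 × 112000 = -2400 + 29200 + 37600 + 22400 = 86800
EV(B) = 0.36 × 187000 + 0.28 × (-166000) + 0.36 × (-6500) = 67320 − 46480 − 2340 = 18500
Overall = 0.2 × 86800 + 0.8 × 18500 = 17360 + 14800 = 32160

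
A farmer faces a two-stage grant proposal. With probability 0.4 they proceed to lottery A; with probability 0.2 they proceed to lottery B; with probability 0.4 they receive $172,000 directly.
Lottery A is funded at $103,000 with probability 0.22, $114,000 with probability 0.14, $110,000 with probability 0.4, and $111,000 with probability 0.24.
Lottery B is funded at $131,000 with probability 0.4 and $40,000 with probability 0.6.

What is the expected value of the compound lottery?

$127,784

EV(A) = 0.22 × 103000 + 0.14 × 114000 + 0.4 × 110000 + 0.24 × 111000 = 22660 + 15960 + 44000 + 26640 = 109260
EV(B) = 0.4 × 131000 + 0.6 × 40000 = 52400 + 24000 = 76400
Branch C: 172000 (certain)
Overall = 0.4 × 109260 + 0.2 × 76400 + 0.4 × 172000 = 43704 + 15280 + 68800 = 127784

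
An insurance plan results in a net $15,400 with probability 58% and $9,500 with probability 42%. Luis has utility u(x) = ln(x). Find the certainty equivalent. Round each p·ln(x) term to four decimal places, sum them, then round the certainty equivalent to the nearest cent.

$12,571.66

E[u] = 0.58·ln(15400) + 0.42·ln(9500) = 5.5924 + 3.8468 = 9.4392
CE = e^9.4392 ≈ 12571.66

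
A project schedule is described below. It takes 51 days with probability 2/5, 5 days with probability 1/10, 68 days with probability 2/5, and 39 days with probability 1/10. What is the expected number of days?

52 days

EV = 2/5 × 51 + 1/10 × 5 + 2/5 × 68 + 1/10 × 39 = 20.4 + 0.5 + 27.2 + 3.9 = 52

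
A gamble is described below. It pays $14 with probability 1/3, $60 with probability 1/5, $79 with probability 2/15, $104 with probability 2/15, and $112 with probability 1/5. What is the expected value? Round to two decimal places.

$63.47

EV = 1/3 × 14 + 1/5 × 60 + 2/15 × 79 + 2/15 × 104 + 1/5 × 112 = 4.6667 + 12 + 10.5333 + 13.8667 + 22.4 = 63.4667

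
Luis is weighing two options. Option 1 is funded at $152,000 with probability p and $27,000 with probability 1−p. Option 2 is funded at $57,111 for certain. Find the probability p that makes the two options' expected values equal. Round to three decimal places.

p = 0.241

p·152000 + (1−p)·27000 = 57111
125000p + 27000 = 57111
p = (57111 − 27000) / 125000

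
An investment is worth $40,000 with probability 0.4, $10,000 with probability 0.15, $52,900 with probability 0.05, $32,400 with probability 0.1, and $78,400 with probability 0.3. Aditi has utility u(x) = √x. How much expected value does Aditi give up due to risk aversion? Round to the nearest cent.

E[u] = 0.4·√40000 + 0.15·√10000 + 0.05·√52900 + 0.1·√32400 + 0.3·√78400 = 0.4·200 + 0.15·100 + 0.05·230 + 0.1·180 + 0.3·280 = 208.5
CE = (208.5)² = 43472.25
Risk premium = EV − CE = 46905 − 43472.25 = 3432.75

$3,432.75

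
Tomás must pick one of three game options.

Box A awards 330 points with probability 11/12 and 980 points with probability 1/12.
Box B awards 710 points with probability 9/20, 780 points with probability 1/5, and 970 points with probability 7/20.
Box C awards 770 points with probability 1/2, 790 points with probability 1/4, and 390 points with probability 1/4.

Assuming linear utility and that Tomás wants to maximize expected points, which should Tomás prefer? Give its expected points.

Box B (815 points)

Box A = 11/12 × 330 + 1/12 × 980 = 302.5 + 81.6667 = 384.1667
Box B = 9/20 × 710 + 1/5 × 780 + 7/20 × 970 = 319.5 + 156 + 339.5 = 815
Box C = 1/2 × 770 + 1/4 × 790 + 1/4 × 390 = 385 + 197.5 + 97.5 = 680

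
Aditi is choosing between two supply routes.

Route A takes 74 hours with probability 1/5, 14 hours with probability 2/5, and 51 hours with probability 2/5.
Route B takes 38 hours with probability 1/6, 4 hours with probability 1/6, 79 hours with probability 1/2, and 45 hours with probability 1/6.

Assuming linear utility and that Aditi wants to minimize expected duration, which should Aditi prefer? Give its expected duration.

Route A (40.8 hours)

Route A = 1/5 × 74 + 2/5 × 14 + 2/5 × 51 = 14.8 + 5.6 + 20.4 = 40.8
Route B = 1/6 × 38 + 1/6 × 4 + 1/2 × 79 + 1/6 × 45 = 6.3333 + 0.6667 + 39.5 + 7.5 = 54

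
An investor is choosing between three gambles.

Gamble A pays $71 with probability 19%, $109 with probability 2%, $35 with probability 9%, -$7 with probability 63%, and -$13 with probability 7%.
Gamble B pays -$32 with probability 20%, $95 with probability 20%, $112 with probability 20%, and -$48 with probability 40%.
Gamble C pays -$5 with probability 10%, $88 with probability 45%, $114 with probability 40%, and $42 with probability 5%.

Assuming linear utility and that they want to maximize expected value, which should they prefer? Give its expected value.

Gamble C ($86.80)

Gamble A = 0.19 × 71 + 0.02 × 109 + 0.09 × 35 + 0.63 × (-7) + 0.07 × (-13) = 13.49 + 2.18 + 3.15 − 4.41 − 0.91 = 13.5
Gamble B = 0.2 × (-32) + 0.2 × 95 + 0.2 × 112 + 0.4 × (-48) = -6.4 + 19 + 22.4 − 19.2 = 15.8
Gamble C = 0.1 × (-5) + 0.45 × 88 + 0.4 × 114 + 0.05 × 42 = -0.5 + 39.6 + 45.6 + 2.1 = 86.8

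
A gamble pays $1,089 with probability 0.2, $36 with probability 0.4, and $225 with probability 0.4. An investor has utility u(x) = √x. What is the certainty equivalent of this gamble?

$225

E[u] = 0.2·√1089 + 0.4·√36 + 0.4·√225 = 0.2·33 + 0.4·6 + 0.4·15 = 15
CE = (15)² = 225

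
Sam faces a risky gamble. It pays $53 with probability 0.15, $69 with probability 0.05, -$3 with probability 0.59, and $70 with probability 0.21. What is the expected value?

EV = 0.15 × 53 + 0.05 × 69 + 0.59 × (-3) + 0.21 × 70 = 7.95 + 3.45 − 1.77 + 14.7 = 24.33

$24.33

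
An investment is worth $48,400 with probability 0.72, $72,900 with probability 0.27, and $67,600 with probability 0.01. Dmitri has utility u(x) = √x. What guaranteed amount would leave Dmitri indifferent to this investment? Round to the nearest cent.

$54,709.21

E[u] = 0.72·√48400 + 0.27·√72900 + 0.01·√67600 = 0.72·220 + 0.27·270 + 0.01·260 = 233.9
CE = (233.9)² = 54709.21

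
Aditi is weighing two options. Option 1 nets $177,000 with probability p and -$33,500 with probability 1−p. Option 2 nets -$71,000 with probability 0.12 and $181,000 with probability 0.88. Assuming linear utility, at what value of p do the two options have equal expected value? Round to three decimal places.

EV(Option 2) = 0.12 × (-71000) + 0.88 × 181000 = -8520 + 159280 = 150760
p·177000 + (1−p)·(-33500) = 150760
210500p − 33500 = 150760
p = (150760 + 33500) / 210500

p = 0.875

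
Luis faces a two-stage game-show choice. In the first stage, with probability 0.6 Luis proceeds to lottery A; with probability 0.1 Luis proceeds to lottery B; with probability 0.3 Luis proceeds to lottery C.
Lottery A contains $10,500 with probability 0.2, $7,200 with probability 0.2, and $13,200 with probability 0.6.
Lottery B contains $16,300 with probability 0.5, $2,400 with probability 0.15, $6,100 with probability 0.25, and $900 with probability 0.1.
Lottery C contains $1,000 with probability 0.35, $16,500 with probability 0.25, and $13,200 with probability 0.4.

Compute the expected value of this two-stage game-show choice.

EV(A) = 0.2 × 10500 + 0.2 × 7200 + 0.6 × 13200 = 2100 + 1440 + 7920 = 11460
EV(B) = 0.5 × 16300 + 0.15 × 2400 + 0.25 × 6100 + 0.1 × 900 = 8150 + 360 + 1525 + 90 = 10125
EV(C) = 0.35 × 1000 + 0.25 × 16500 + 0.4 × 13200 = 350 + 4125 + 5280 = 9755
Overall = 0.6 × 11460 + 0.1 × 10125 + 0.3 × 9755 = 6876 + 1012.5 + 2926.5 = 10815

$10,815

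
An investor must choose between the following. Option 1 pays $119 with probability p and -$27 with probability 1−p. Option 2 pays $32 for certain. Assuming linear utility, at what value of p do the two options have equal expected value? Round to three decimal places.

p·119 + (1−p)·(-27) = 32
146p − 27 = 32
p = (32 + 27) / 146

p = 0.404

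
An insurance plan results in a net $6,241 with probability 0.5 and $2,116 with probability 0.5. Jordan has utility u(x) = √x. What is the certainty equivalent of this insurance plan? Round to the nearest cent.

$3,906.25

E[u] = 0.5·√6241 + 0.5·√2116 = 0.5·79 + 0.5·46 = 62.5
CE = (62.5)² = 3906.25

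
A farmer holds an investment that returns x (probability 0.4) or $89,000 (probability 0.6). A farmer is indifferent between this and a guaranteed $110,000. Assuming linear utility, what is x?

x = $141,500

0.4·x + 0.6·89000 = 110000
0.4·x = 110000 − 53400 = 56600
x = 56600 / 0.4 = 141500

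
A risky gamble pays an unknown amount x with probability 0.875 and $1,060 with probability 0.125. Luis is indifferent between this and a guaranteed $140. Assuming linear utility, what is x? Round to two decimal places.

0.875·x + 0.125·1060 = 140
0.875·x = 140 − 132.5 = 7.5
x = 7.5 / 0.875 = 8.5714

x = $8.57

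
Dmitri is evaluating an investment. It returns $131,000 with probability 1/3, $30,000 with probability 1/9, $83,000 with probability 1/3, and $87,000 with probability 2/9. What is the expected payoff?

$94,000

EV = 1/3 × 131000 + 1/9 × 30000 + 1/3 × 83000 + 2/9 × 87000 = 43666.6667 + 3333.3333 + 27666.6667 + 19333.3333 = 94000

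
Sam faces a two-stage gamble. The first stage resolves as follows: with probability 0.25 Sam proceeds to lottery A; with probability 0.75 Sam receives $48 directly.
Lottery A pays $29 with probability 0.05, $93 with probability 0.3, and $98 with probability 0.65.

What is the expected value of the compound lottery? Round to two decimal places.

EV(A) = 0.05 × 29 + 0.3 × 93 + 0.65 × 98 = 1.45 + 27.9 + 63.7 = 93.05
Branch B: 48 (certain)
Overall = 0.25 × 93.05 + 0.75 × 48 = 23.2625 + 36 = 59.2625

$59.26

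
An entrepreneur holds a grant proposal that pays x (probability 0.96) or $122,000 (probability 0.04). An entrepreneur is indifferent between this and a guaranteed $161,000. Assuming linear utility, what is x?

x = $162,625

0.96·x + 0.04·122000 = 161000
0.96·x = 161000 − 4880 = 156120
x = 156120 / 0.96 = 162625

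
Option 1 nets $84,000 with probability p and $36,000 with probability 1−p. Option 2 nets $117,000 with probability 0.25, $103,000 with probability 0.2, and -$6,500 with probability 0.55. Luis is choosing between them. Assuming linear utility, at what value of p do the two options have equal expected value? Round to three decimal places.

EV(Option 2) = 0.25 × 117000 + 0.2 × 103000 + 0.55 × (-6500) = 29250 + 20600 − 3575 = 46275
p·84000 + (1−p)·36000 = 46275
48000p + 36000 = 46275
p = (46275 − 36000) / 48000

p = 0.214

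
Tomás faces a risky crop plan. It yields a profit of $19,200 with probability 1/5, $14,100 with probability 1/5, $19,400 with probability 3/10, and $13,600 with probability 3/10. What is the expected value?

EV = 1/5 × 19200 + 1/5 × 14100 + 3/10 × 19400 + 3/10 × 13600 = 3840 + 2820 + 5820 + 4080 = 16560

$16,560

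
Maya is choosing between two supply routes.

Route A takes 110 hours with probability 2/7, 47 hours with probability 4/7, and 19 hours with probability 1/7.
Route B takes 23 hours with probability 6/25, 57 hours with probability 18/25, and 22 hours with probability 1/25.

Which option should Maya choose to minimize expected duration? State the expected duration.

Route A = 2/7 × 110 + 4/7 × 47 + 1/7 × 19 = 31.4286 + 26.8571 + 2.7143 = 61
Route B = 6/25 × 23 + 18/25 × 57 + 1/25 × 22 = 5.52 + 41.04 + 0.88 = 47.44

Route B (47.44 hours)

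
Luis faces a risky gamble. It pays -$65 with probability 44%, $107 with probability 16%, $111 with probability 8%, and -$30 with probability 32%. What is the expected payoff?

-$12.20

EV = 0.44 × (-65) + 0.16 × 107 + 0.08 × 111 + 0.32 × (-30) = -28.6 + 17.12 + 8.88 − 9.6 = -12.2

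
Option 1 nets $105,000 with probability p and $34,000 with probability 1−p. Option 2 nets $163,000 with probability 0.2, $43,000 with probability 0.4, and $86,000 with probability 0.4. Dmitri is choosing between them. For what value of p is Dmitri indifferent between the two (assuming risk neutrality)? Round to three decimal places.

p = 0.707

EV(Option 2) = 0.2 × 163000 + 0.4 × 43000 + 0.4 × 86000 = 32600 + 17200 + 34400 = 84200
p·105000 + (1−p)·34000 = 84200
71000p + 34000 = 84200
p = (84200 − 34000) / 71000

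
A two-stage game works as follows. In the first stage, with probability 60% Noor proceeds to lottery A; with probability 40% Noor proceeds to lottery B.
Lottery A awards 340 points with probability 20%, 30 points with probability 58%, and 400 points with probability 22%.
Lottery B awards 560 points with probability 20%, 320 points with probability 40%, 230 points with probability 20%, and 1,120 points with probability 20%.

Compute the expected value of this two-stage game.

EV(A) = 0.2 × 340 + 0.58 × 30 + 0.22 × 400 = 68 + 17.4 + 88 = 173.4
EV(B) = 0.2 × 560 + 0.4 × 320 + 0.2 × 230 + 0.2 × 1120 = 112 + 128 + 46 + 224 = 510
Overall = 0.6 × 173.4 + 0.4 × 510 = 104.04 + 204 = 308.04

308.04 points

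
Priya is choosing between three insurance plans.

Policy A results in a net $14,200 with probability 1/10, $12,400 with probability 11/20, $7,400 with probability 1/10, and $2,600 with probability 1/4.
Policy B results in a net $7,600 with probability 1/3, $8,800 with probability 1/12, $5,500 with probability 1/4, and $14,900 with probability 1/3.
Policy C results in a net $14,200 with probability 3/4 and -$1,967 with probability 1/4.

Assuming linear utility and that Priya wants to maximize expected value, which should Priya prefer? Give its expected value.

Policy C ($10,158.25)

Policy A = 1/10 × 14200 + 11/20 × 12400 + 1/10 × 7400 + 1/4 × 2600 = 1420 + 6820 + 740 + 650 = 9630
Policy B = 1/3 × 7600 + 1/12 × 8800 + 1/4 × 5500 + 1/3 × 14900 = 2533.3333 + 733.3333 + 1375 + 4966.6667 = 9608.3333
Policy C = 3/4 × 14200 + 1/4 × (-1967) = 10650 − 491.75 = 10158.25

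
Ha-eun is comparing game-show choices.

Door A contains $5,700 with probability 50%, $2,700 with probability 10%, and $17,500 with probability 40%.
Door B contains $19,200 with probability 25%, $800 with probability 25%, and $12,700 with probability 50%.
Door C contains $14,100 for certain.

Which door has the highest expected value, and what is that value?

Door A = 0.5 × 5700 + 0.1 × 2700 + 0.4 × 17500 = 2850 + 270 + 7000 = 10120
Door B = 0.25 × 19200 + 0.25 × 800 + 0.5 × 12700 = 4800 + 200 + 6350 = 11350
Door C: 14100 (certain)

Door C ($14,100)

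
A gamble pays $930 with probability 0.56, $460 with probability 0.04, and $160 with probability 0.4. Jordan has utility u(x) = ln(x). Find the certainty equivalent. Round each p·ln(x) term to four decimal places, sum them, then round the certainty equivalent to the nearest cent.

$447.20

E[u] = 0.56·ln(930) + 0.04·ln(460) + 0.4·ln(160) = 3.8277 + 0.2452 + 2.0301 = 6.1030
CE = e^6.1030 ≈ 447.20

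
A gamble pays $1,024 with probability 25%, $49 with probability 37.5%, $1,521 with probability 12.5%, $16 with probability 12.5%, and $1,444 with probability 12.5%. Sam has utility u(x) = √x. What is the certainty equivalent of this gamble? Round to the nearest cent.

E[u] = 0.25·√1024 + 0.375·√49 + 0.125·√1521 + 0.125·√16 + 0.125·√1444 = 0.25·32 + 0.375·7 + 0.125·39 + 0.125·4 + 0.125·38 = 20.75
CE = (20.75)² = 430.5625

$430.56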